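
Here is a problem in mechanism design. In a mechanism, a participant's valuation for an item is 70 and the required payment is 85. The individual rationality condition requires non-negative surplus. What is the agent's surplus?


Step 1: Surplus = value - payment = 70 - 85 = -15
Step 2: IR is violated (surplus < 0)

-15


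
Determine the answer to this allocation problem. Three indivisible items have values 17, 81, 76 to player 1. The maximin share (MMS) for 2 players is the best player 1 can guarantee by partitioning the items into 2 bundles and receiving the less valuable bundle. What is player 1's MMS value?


Step 1: Item values = 17, 81, 76
Step 2: Enumerate all 2-bundle partitions and take the smaller bundle:
  Partition 1: {17} vs {81,76} -> bundles 17, 157; min = 17
  Partition 2: {81} vs {17,76} -> bundles 81, 93; min = 81
  Partition 3: {76} vs {17,81} -> bundles 76, 98; min = 76
Step 3: MMS = max(17, 81, 76) = 81

81


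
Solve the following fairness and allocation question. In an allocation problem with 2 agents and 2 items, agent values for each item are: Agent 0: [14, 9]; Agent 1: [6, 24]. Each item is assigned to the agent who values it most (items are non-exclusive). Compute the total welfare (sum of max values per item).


Step 1: For each item, find the maximum value among all agents.
Step 2: Item 0 -> Agent 0 (value 14)
Step 3: Item 1 -> Agent 1 (value 24)
Step 4: Total welfare = 14 + 24 = 38

38


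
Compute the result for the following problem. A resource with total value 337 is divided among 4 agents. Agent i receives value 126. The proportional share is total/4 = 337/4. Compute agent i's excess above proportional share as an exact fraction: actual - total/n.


Step 1: Proportional share = 337/4
Step 2: Agent's actual allocation = 126
Step 3: Excess = 126 - 337/4 = 167/4

167/4


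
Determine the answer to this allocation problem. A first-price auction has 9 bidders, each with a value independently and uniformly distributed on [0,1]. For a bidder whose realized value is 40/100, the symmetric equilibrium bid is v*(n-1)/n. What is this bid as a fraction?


Step 1: The symmetric BNE bidding function is b(v) = v * (n-1) / n
Step 2: Substitute v = 2/5 and n = 9
Step 3: b = 2/5 * 8/9
Step 4: b = 16/45

16/45


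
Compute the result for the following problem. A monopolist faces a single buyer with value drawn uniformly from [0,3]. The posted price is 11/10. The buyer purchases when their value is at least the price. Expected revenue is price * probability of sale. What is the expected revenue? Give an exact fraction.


Step 1: Posted price r = 11/10, value support [0,3]
Step 2: P(v >= r) = (3 - 11/10)/3 = 19/30
Step 3: Expected revenue = r * P(v >= r) = 11/10 * 19/30
Step 4: Revenue = 209/300

209/300


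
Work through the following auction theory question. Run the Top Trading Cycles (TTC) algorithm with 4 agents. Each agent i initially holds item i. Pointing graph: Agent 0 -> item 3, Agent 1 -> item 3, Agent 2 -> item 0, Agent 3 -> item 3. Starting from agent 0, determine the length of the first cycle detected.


Step 1: Trace the pointer graph from agent 0: 0 -> 3 -> 3
Step 2: A cycle is detected when we revisit agent 3
Step 3: The cycle is: 3 -> 3
Step 4: Cycle length = 1

1


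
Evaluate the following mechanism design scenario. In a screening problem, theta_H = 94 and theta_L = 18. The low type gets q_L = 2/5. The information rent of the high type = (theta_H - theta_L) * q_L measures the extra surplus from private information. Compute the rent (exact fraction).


Step 1: theta_H - theta_L = 94 - 18 = 76
Step 2: Information rent = (theta_H - theta_L) * q_L
Step 3: = 76 * 2/5
Step 4: = 152/5

152/5


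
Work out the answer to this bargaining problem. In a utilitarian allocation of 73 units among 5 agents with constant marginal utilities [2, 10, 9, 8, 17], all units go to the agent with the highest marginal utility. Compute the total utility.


Step 1: The marginal utilities are [2, 10, 9, 8, 17]
Step 2: The highest marginal utility is 17
Step 3: All 73 units go to that agent
Step 4: Total utility = 17 * 73 = 1241

1241


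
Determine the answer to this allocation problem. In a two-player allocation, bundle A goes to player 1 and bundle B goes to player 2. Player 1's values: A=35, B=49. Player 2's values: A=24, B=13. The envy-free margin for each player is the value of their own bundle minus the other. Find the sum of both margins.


Step 1: Player 1's margin = v1(A) - v1(B) = 35 - 49 = -14
Step 2: Player 2's margin = v2(B) - v2(A) = 13 - 24 = -11
Step 3: Total margin = -14 + -11 = -25

-25


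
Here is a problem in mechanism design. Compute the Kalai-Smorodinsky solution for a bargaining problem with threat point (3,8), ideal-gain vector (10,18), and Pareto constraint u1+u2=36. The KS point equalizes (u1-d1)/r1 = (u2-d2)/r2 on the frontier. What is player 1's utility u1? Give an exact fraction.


Step 1: At the KS point, (u1-d1)/r1 = (u2-d2)/r2 = t and u1+u2 = 36
Step 2: u1 = d1 + r1*t and u2 = d2 + r2*t, so (d1 + r1*t) + (d2 + r2*t) = 36
Step 3: t = (36 - 3 - 8)/(10 + 18) = 25/28
Step 4: u1 = d1 + r1*t = 3 + 10 * 25/28 = 167/14
Step 5: (Check: u2 = d2 + r2*t = 337/14; u1+u2 = 167/14 + 337/14 = 36, on the frontier.)

167/14


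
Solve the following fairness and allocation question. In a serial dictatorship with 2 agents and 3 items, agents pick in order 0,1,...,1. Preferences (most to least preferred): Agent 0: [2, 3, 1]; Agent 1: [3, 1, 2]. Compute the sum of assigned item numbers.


Step 1: Agent 0 picks item 2
Step 2: Agent 1 picks item 3
Step 3: Sum = 2 + 3 = 5

5


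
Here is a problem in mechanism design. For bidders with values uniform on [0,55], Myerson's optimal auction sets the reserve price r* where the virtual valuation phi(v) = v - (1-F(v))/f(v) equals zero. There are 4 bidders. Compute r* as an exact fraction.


Step 1: For U[0,55], F(v) = v/55 and f(v) = 1/55
Step 2: phi(v) = v - (1 - v/55)/(1/55) = v - (55 - v) = 2v - 55
Step 3: Set phi(r*) = 0: 2r* - 55 = 0
Step 4: r* = 55/2 (the number of bidders n = 4 does not enter)

55/2


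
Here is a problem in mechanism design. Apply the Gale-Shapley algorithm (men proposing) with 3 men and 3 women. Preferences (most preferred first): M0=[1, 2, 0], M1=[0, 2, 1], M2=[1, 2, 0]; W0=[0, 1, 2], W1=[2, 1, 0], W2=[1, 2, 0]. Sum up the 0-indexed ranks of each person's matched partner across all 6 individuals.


Step 1: Run Gale-Shapley (men propose, women hold best offer):
  M0 proposes to W1; she accepts
  M1 proposes to W0; she accepts
  M2 proposes to W1; she switches from M0
  M0 proposes to W2; she accepts
Step 2: Final matching: W0-M1, W1-M2, W2-M0
Step 3: 0-indexed ranks (man's rank of his match, then woman's): 0 + 1 + 0 + 0 + 1 + 2
Step 4: Total rank sum = 4

4


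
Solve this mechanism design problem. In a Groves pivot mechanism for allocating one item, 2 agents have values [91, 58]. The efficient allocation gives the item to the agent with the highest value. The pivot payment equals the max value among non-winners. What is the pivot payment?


Step 1: The efficient winner is agent 0 with value 91
Step 2: Other agents' values: [58]
Step 3: Pivot payment = max(others) = 58
Step 4: The winner pays 58

58


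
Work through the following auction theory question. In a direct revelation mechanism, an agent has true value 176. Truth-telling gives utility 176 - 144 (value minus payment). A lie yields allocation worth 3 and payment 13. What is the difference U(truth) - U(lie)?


Step 1: U(truth) = value - payment = 176 - 144 = 32
Step 2: U(lie) = allocation - payment = 3 - 13 = -10
Step 3: IC gap = 32 - (-10) = 42

42


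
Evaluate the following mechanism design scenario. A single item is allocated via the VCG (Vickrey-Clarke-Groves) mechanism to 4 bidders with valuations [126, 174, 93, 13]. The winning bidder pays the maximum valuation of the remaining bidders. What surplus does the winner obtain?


Step 1: The winner is the agent with the highest value: agent 1 with value 174
Step 2: Values of other agents: [126, 93, 13]
Step 3: VCG payment = max of others' values = 126
Step 4: Surplus = 174 - 126 = 48

48


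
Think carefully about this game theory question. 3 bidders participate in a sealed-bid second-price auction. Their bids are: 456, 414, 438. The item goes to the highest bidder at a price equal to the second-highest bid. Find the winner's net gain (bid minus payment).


Step 1: Sort bids in descending order: 456, 438, 414
Step 2: The winning bid is the highest: 456
Step 3: The payment equals the second-highest bid: 438
Step 4: Surplus = winner's bid - payment = 456 - 438 = 18

18


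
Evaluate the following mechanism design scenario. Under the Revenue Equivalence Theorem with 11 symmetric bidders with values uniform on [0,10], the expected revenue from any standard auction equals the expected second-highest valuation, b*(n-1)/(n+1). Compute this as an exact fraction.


Step 1: By Revenue Equivalence, expected revenue = b*(n-1)/(n+1)
Step 2: Substituting n = 11, b = 10
Step 3: Revenue = 10*(11-1)/(11+1) = 10*10/12
Step 4: Revenue = 100/12 = 25/3

25/3


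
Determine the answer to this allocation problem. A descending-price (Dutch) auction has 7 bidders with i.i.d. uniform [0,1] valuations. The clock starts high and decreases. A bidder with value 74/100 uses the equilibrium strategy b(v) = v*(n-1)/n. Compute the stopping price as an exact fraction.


Step 1: Dutch auctions are strategically equivalent to first-price auctions
Step 2: The equilibrium bid is b(v) = v*(n-1)/n
Step 3: b = 37/50 * 6/7
Step 4: b = 111/175

111/175


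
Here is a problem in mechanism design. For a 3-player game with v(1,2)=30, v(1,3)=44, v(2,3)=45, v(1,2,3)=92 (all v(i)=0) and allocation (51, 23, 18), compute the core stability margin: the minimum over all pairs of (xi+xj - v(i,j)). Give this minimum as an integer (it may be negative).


Step 1: Slack for coalition (1,2): x1+x2 - v12 = 74 - 30 = 44
Step 2: Slack for coalition (1,3): x1+x3 - v13 = 69 - 44 = 25
Step 3: Slack for coalition (2,3): x2+x3 - v23 = 41 - 45 = -4
Step 4: Minimum slack = min(44, 25, -4) = -4, attained by (2,3); coalition (2,3) can block (slack < 0), so the allocation is not in the core

-4


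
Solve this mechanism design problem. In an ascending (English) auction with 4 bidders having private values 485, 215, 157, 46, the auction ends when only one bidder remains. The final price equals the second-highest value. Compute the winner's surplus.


Step 1: Identify the highest value: 485
Step 2: Identify the second-highest value: 215
Step 3: The final price = second-highest value = 215
Step 4: Surplus = 485 - 215 = 270

270


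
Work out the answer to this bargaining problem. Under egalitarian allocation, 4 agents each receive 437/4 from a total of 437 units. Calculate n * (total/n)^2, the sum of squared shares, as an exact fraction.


Step 1: Each agent's share = 437/4
Step 2: Square of each share = (437/4)^2 = 190969/16
Step 3: Sum of squares = 4 * 190969/16 = 190969/4

190969/4


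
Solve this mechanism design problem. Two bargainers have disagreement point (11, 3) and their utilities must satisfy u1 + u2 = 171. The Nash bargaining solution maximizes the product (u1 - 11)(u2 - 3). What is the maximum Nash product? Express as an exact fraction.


Step 1: The Nash solution splits surplus symmetrically above the disagreement point
Step 2: u1 = (total + d1 - d2)/2 = (171 + 11 - 3)/2 = 179/2
Step 3: u2 = (total - d1 + d2)/2 = (171 - 11 + 3)/2 = 163/2
Step 4: Nash product = (179/2 - 11) * (163/2 - 3)
Step 5: = 157/2 * 157/2 = 24649/4

24649/4


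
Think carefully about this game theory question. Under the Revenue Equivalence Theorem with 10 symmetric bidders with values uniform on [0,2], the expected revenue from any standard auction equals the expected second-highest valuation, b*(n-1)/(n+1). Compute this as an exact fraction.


Step 1: By Revenue Equivalence, expected revenue = b*(n-1)/(n+1)
Step 2: Substituting n = 10, b = 2
Step 3: Revenue = 2*(10-1)/(10+1) = 2*9/11
Step 4: Revenue = 18/11

18/11


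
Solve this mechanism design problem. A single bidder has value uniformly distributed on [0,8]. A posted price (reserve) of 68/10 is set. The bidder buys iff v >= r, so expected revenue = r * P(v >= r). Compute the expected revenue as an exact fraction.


Step 1: Posted price r = 34/5, value support [0,8]
Step 2: P(v >= r) = (8 - 34/5)/8 = 3/20
Step 3: Expected revenue = r * P(v >= r) = 34/5 * 3/20
Step 4: Revenue = 51/50

51/50


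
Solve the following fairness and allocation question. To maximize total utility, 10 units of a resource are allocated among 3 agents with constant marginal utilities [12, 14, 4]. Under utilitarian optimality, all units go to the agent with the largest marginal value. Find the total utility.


Step 1: The marginal utilities are [12, 14, 4]
Step 2: The highest marginal utility is 14
Step 3: All 10 units go to that agent
Step 4: Total utility = 14 * 10 = 140

140


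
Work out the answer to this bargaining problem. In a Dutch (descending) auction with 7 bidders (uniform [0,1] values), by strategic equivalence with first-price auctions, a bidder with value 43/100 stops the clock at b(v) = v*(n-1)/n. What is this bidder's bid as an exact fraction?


Step 1: Dutch auctions are strategically equivalent to first-price auctions
Step 2: The equilibrium bid is b(v) = v*(n-1)/n
Step 3: b = 43/100 * 6/7
Step 4: b = 129/350

129/350


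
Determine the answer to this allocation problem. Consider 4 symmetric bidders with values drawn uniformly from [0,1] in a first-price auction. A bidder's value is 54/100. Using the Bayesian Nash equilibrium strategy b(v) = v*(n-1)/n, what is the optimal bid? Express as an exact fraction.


Step 1: The symmetric BNE bidding function is b(v) = v * (n-1) / n
Step 2: Substitute v = 27/50 and n = 4
Step 3: b = 27/50 * 3/4
Step 4: b = 81/200

81/200


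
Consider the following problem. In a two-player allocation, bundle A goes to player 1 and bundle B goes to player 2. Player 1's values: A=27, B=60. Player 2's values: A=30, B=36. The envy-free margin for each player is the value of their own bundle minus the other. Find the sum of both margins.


Step 1: Player 1's margin = v1(A) - v1(B) = 27 - 60 = -33
Step 2: Player 2's margin = v2(B) - v2(A) = 36 - 30 = 6
Step 3: Total margin = -33 + 6 = -27

-27


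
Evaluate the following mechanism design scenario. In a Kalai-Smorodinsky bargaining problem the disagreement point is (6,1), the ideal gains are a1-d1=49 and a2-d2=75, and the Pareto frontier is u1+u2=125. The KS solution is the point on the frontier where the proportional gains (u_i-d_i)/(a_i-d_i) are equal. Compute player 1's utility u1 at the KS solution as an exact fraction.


Step 1: At the KS point, (u1-d1)/r1 = (u2-d2)/r2 = t and u1+u2 = 125
Step 2: u1 = d1 + r1*t and u2 = d2 + r2*t, so (d1 + r1*t) + (d2 + r2*t) = 125
Step 3: t = (125 - 6 - 1)/(49 + 75) = 118/124 = 59/62
Step 4: u1 = d1 + r1*t = 6 + 49 * 59/62 = 3263/62
Step 5: (Check: u2 = d2 + r2*t = 4487/62; u1+u2 = 3263/62 + 4487/62 = 125, on the frontier.)

3263/62


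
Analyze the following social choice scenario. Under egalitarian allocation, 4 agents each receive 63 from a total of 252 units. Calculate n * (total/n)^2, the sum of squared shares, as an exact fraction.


Step 1: Each agent's share = 252/4 = 63
Step 2: Square of each share = (63)^2 = 3969
Step 3: Sum of squares = 4 * 3969 = 15876

15876


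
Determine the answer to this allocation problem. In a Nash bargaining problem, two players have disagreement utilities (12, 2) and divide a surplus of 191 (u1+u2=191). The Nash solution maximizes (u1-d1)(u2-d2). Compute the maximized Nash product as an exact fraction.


Step 1: The Nash solution splits surplus symmetrically above the disagreement point
Step 2: u1 = (total + d1 - d2)/2 = (191 + 12 - 2)/2 = 201/2
Step 3: u2 = (total - d1 + d2)/2 = (191 - 12 + 2)/2 = 181/2
Step 4: Nash product = (201/2 - 12) * (181/2 - 2)
Step 5: = 177/2 * 177/2 = 31329/4

31329/4


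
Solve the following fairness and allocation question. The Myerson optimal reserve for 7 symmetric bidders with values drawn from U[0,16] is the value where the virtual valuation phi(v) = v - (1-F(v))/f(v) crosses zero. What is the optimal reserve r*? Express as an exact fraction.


Step 1: For U[0,16], F(v) = v/16 and f(v) = 1/16
Step 2: phi(v) = v - (1 - v/16)/(1/16) = v - (16 - v) = 2v - 16
Step 3: Set phi(r*) = 0: 2r* - 16 = 0
Step 4: r* = 16/2 = 8 (the number of bidders n = 7 does not enter)

8


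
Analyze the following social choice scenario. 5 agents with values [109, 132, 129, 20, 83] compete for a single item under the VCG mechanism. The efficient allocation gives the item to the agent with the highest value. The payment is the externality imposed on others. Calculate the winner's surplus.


Step 1: The winner is the agent with the highest value: agent 1 with value 132
Step 2: Values of other agents: [109, 129, 20, 83]
Step 3: VCG payment = max of others' values = 129
Step 4: Surplus = 132 - 129 = 3

3


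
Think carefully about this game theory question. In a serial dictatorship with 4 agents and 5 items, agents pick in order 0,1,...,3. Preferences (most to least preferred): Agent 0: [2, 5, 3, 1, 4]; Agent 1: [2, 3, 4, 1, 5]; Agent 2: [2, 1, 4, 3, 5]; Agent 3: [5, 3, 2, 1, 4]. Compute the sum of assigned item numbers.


Step 1: Agent 0 picks item 2
Step 2: Agent 1 picks item 3
Step 3: Agent 2 picks item 1
Step 4: Agent 3 picks item 5
Step 5: Sum = 2 + 3 + 1 + 5 = 11

11


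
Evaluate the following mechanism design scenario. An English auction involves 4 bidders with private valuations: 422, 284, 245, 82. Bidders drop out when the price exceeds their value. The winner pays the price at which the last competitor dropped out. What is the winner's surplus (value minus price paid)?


Step 1: Identify the highest value: 422
Step 2: Identify the second-highest value: 284
Step 3: The final price = second-highest value = 284
Step 4: Surplus = 422 - 284 = 138

138


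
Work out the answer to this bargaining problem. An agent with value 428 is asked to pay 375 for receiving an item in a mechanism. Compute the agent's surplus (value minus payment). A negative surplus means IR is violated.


Step 1: Surplus = value - payment = 428 - 375 = 53
Step 2: IR is satisfied (surplus >= 0)

53


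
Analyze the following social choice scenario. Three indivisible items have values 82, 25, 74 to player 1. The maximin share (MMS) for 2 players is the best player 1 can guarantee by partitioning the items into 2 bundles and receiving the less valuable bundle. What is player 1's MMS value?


Step 1: Item values = 82, 25, 74
Step 2: Enumerate all 2-bundle partitions and take the smaller bundle:
  Partition 1: {82} vs {25,74} -> bundles 82, 99; min = 82
  Partition 2: {25} vs {82,74} -> bundles 25, 156; min = 25
  Partition 3: {74} vs {82,25} -> bundles 74, 107; min = 74
Step 3: MMS = max(82, 25, 74) = 82

82


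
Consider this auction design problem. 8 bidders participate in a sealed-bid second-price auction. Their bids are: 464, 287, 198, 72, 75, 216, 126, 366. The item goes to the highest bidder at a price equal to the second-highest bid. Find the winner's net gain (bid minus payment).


Step 1: Sort bids in descending order: 464, 366, 287, 216, 198, 126, 75, 72
Step 2: The winning bid is the highest: 464
Step 3: The payment equals the second-highest bid: 366
Step 4: Surplus = winner's bid - payment = 464 - 366 = 98

98


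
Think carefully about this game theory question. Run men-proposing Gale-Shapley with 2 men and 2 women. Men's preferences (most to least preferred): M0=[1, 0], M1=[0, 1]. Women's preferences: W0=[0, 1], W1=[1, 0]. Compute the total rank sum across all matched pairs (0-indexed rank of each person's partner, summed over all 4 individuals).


Step 1: Run Gale-Shapley (men propose, women hold best offer):
  M0 proposes to W1; she accepts
  M1 proposes to W0; she accepts
Step 2: Final matching: W0-M1, W1-M0
Step 3: 0-indexed ranks (man's rank of his match, then woman's): 0 + 1 + 0 + 1
Step 4: Total rank sum = 2

2


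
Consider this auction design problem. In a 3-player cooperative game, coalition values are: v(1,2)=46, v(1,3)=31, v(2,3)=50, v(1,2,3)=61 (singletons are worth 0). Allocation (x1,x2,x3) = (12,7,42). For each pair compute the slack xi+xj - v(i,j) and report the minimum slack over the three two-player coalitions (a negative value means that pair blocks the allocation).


Step 1: Slack for coalition (1,2): x1+x2 - v12 = 19 - 46 = -27
Step 2: Slack for coalition (1,3): x1+x3 - v13 = 54 - 31 = 23
Step 3: Slack for coalition (2,3): x2+x3 - v23 = 49 - 50 = -1
Step 4: Minimum slack = min(-27, 23, -1) = -27, attained by (1,2); coalition (1,2) can block (slack < 0), so the allocation is not in the core

-27


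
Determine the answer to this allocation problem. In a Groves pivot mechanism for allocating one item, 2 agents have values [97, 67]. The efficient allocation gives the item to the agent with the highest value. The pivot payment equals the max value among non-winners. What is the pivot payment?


Step 1: The efficient winner is agent 0 with value 97
Step 2: Other agents' values: [67]
Step 3: Pivot payment = max(others) = 67
Step 4: The winner pays 67

67


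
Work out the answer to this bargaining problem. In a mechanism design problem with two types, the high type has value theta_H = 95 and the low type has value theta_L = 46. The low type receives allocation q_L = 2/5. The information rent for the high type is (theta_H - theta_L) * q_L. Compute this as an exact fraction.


Step 1: theta_H - theta_L = 95 - 46 = 49
Step 2: Information rent = (theta_H - theta_L) * q_L
Step 3: = 49 * 2/5
Step 4: = 98/5

98/5


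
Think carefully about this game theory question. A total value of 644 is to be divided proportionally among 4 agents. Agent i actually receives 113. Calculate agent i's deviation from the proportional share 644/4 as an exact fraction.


Step 1: Proportional share = 644/4 = 161
Step 2: Agent's actual allocation = 113
Step 3: Excess = 113 - 161 = -48

-48


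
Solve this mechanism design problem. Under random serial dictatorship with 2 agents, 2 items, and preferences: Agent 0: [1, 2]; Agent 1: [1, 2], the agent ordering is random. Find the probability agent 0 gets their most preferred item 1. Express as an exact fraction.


Step 1: Agent 0 wants item 1
Step 2: There are 2 possible orderings of agents
Step 3: In 1 orderings, agent 0 gets item 1
Step 4: Probability = 1/2

1/2


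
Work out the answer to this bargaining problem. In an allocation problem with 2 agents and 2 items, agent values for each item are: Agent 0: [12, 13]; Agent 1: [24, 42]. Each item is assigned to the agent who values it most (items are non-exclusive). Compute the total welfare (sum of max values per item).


Step 1: For each item, find the maximum value among all agents.
Step 2: Item 0 -> Agent 1 (value 24)
Step 3: Item 1 -> Agent 1 (value 42)
Step 4: Total welfare = 24 + 42 = 66

66


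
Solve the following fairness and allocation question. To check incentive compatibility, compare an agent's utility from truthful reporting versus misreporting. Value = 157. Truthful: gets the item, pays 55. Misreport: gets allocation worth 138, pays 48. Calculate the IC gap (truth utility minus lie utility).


Step 1: U(truth) = value - payment = 157 - 55 = 102
Step 2: U(lie) = allocation - payment = 138 - 48 = 90
Step 3: IC gap = 102 - 90 = 12

12


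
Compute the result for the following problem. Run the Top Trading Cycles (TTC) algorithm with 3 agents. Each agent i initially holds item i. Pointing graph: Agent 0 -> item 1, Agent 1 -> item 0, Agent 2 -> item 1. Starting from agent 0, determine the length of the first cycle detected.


Step 1: Trace the pointer graph from agent 0: 0 -> 1 -> 0
Step 2: A cycle is detected when we revisit agent 0
Step 3: The cycle is: 0 -> 1 -> 0
Step 4: Cycle length = 2

2


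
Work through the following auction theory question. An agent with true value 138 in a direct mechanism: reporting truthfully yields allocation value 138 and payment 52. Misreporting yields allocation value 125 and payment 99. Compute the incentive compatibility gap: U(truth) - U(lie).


Step 1: U(truth) = value - payment = 138 - 52 = 86
Step 2: U(lie) = allocation - payment = 125 - 99 = 26
Step 3: IC gap = 86 - 26 = 60

60


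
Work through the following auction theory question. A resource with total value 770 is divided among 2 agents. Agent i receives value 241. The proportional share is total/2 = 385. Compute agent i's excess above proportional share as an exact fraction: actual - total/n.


Step 1: Proportional share = 770/2 = 385
Step 2: Agent's actual allocation = 241
Step 3: Excess = 241 - 385 = -144

-144


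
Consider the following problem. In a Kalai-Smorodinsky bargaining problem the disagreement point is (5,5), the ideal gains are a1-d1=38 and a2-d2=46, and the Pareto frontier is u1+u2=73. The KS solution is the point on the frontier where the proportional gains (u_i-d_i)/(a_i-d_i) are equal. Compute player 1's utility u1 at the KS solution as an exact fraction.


Step 1: At the KS point, (u1-d1)/r1 = (u2-d2)/r2 = t and u1+u2 = 73
Step 2: u1 = d1 + r1*t and u2 = d2 + r2*t, so (d1 + r1*t) + (d2 + r2*t) = 73
Step 3: t = (73 - 5 - 5)/(38 + 46) = 63/84 = 3/4
Step 4: u1 = d1 + r1*t = 5 + 38 * 3/4 = 67/2
Step 5: (Check: u2 = d2 + r2*t = 79/2; u1+u2 = 67/2 + 79/2 = 73, on the frontier.)

67/2


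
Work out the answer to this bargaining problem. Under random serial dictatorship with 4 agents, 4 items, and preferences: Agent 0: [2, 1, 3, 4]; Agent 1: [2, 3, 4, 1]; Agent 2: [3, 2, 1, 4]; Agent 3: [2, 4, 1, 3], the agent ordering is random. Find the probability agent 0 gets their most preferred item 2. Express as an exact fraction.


Step 1: Agent 0 wants item 2
Step 2: There are 24 possible orderings of agents
Step 3: In 8 orderings, agent 0 gets item 2
Step 4: Probability = 8/24 = 1/3

1/3


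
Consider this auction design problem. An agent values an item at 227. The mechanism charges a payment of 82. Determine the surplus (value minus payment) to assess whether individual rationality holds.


Step 1: Surplus = value - payment = 227 - 82 = 145
Step 2: IR is satisfied (surplus >= 0)

145


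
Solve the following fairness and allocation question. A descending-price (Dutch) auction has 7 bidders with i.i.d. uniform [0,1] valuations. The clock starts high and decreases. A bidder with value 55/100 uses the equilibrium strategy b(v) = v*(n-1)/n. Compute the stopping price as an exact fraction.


Step 1: Dutch auctions are strategically equivalent to first-price auctions
Step 2: The equilibrium bid is b(v) = v*(n-1)/n
Step 3: b = 11/20 * 6/7
Step 4: b = 33/70

33/70


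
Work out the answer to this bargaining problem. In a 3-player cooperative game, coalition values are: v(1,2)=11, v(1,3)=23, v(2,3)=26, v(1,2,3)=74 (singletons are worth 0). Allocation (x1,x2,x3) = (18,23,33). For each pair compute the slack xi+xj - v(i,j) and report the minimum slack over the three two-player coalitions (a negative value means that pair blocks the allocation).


Step 1: Slack for coalition (1,2): x1+x2 - v12 = 41 - 11 = 30
Step 2: Slack for coalition (1,3): x1+x3 - v13 = 51 - 23 = 28
Step 3: Slack for coalition (2,3): x2+x3 - v23 = 56 - 26 = 30
Step 4: Minimum slack = min(30, 28, 30) = 28, attained by (1,3); no pair can gain by deviating, so the allocation is in the core

28


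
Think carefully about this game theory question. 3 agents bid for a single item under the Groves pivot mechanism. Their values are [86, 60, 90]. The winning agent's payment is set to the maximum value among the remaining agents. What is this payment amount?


Step 1: The efficient winner is agent 2 with value 90
Step 2: Other agents' values: [86, 60]
Step 3: Pivot payment = max(others) = 86
Step 4: The winner pays 86

86


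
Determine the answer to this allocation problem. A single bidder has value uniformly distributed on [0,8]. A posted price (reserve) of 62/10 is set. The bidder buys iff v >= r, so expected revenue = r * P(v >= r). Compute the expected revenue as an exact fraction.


Step 1: Posted price r = 31/5, value support [0,8]
Step 2: P(v >= r) = (8 - 31/5)/8 = 9/40
Step 3: Expected revenue = r * P(v >= r) = 31/5 * 9/40
Step 4: Revenue = 279/200

279/200


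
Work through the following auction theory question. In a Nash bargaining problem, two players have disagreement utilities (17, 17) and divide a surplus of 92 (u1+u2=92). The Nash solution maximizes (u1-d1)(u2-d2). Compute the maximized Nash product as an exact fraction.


Step 1: The Nash solution splits surplus symmetrically above the disagreement point
Step 2: u1 = (total + d1 - d2)/2 = (92 + 17 - 17)/2 = 46
Step 3: u2 = (total - d1 + d2)/2 = (92 - 17 + 17)/2 = 46
Step 4: Nash product = (46 - 17) * (46 - 17)
Step 5: = 29 * 29 = 841

841


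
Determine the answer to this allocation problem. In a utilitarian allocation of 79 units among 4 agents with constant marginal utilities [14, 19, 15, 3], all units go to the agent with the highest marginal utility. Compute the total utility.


Step 1: The marginal utilities are [14, 19, 15, 3]
Step 2: The highest marginal utility is 19
Step 3: All 79 units go to that agent
Step 4: Total utility = 19 * 79 = 1501

1501


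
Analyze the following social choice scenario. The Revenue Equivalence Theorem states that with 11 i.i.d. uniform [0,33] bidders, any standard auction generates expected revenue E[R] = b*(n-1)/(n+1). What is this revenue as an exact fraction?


Step 1: By Revenue Equivalence, expected revenue = b*(n-1)/(n+1)
Step 2: Substituting n = 11, b = 33
Step 3: Revenue = 33*(11-1)/(11+1) = 33*10/12
Step 4: Revenue = 330/12 = 55/2

55/2


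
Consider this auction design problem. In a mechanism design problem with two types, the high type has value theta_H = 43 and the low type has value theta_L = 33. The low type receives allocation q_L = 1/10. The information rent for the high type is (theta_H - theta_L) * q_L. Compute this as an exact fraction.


Step 1: theta_H - theta_L = 43 - 33 = 10
Step 2: Information rent = (theta_H - theta_L) * q_L
Step 3: = 10 * 1/10
Step 4: = 1

1


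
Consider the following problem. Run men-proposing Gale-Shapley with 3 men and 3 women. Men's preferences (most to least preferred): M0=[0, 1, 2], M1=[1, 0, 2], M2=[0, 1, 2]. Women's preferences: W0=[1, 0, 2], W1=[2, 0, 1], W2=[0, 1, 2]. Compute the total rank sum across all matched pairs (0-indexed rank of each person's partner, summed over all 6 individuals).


Step 1: Run Gale-Shapley (men propose, women hold best offer):
  M0 proposes to W0; she accepts
  M1 proposes to W1; she accepts
  M2 proposes to W0; rejected
  M2 proposes to W1; she switches from M1
  M1 proposes to W0; she switches from M0
  M0 proposes to W1; rejected
  M0 proposes to W2; she accepts
Step 2: Final matching: W0-M1, W1-M2, W2-M0
Step 3: 0-indexed ranks (man's rank of his match, then woman's): 1 + 0 + 1 + 0 + 2 + 0
Step 4: Total rank sum = 4

4


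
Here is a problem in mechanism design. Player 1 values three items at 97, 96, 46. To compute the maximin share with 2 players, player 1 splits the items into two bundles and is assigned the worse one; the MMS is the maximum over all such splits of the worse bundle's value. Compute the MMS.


Step 1: Item values = 97, 96, 46
Step 2: Enumerate all 2-bundle partitions and take the smaller bundle:
  Partition 1: {97} vs {96,46} -> bundles 97, 142; min = 97
  Partition 2: {96} vs {97,46} -> bundles 96, 143; min = 96
  Partition 3: {46} vs {97,96} -> bundles 46, 193; min = 46
Step 3: MMS = max(97, 96, 46) = 97

97


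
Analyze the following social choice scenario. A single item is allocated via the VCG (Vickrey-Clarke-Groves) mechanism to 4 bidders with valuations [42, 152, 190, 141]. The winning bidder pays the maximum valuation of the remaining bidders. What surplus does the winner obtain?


Step 1: The winner is the agent with the highest value: agent 2 with value 190
Step 2: Values of other agents: [42, 152, 141]
Step 3: VCG payment = max of others' values = 152
Step 4: Surplus = 190 - 152 = 38

38


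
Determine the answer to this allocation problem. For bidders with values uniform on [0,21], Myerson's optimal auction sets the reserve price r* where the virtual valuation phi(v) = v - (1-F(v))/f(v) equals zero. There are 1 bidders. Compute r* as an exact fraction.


Step 1: For U[0,21], F(v) = v/21 and f(v) = 1/21
Step 2: phi(v) = v - (1 - v/21)/(1/21) = v - (21 - v) = 2v - 21
Step 3: Set phi(r*) = 0: 2r* - 21 = 0
Step 4: r* = 21/2 (the number of bidders n = 1 does not enter)

21/2


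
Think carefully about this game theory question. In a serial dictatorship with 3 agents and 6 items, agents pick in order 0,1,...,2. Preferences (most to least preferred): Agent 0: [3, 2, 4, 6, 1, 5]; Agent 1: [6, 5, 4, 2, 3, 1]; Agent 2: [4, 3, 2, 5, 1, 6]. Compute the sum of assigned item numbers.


Step 1: Agent 0 picks item 3
Step 2: Agent 1 picks item 6
Step 3: Agent 2 picks item 4
Step 4: Sum = 3 + 6 + 4 = 13

13


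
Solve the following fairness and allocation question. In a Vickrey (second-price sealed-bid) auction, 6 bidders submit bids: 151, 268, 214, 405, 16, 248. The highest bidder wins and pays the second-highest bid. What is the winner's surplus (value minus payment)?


Step 1: Sort bids in descending order: 405, 268, 248, 214, 151, 16
Step 2: The winning bid is the highest: 405
Step 3: The payment equals the second-highest bid: 268
Step 4: Surplus = winner's bid - payment = 405 - 268 = 137

137


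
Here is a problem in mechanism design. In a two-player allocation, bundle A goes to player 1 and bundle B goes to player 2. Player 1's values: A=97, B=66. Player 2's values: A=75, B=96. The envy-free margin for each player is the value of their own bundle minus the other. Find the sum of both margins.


Step 1: Player 1's margin = v1(A) - v1(B) = 97 - 66 = 31
Step 2: Player 2's margin = v2(B) - v2(A) = 96 - 75 = 21
Step 3: Total margin = 31 + 21 = 52

52


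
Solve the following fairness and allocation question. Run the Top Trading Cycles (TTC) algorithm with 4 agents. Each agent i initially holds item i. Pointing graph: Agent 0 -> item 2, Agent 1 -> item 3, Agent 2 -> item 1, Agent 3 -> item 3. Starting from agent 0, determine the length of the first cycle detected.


Step 1: Trace the pointer graph from agent 0: 0 -> 2 -> 1 -> 3 -> 3
Step 2: A cycle is detected when we revisit agent 3
Step 3: The cycle is: 3 -> 3
Step 4: Cycle length = 1

1


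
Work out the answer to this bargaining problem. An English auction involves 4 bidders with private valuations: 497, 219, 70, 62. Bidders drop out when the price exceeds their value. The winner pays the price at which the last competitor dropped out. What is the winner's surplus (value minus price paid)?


Step 1: Identify the highest value: 497
Step 2: Identify the second-highest value: 219
Step 3: The final price = second-highest value = 219
Step 4: Surplus = 497 - 219 = 278

278


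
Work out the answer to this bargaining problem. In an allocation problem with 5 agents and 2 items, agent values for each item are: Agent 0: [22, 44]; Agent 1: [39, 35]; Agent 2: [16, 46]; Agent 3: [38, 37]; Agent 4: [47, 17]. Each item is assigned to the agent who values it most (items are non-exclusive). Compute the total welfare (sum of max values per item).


Step 1: For each item, find the maximum value among all agents.
Step 2: Item 0 -> Agent 4 (value 47)
Step 3: Item 1 -> Agent 2 (value 46)
Step 4: Total welfare = 47 + 46 = 93

93


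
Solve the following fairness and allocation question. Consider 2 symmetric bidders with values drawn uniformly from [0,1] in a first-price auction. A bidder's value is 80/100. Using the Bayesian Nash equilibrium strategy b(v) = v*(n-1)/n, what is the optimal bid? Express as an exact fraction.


Step 1: The symmetric BNE bidding function is b(v) = v * (n-1) / n
Step 2: Substitute v = 4/5 and n = 2
Step 3: b = 4/5 * 1/2
Step 4: b = 2/5

2/5


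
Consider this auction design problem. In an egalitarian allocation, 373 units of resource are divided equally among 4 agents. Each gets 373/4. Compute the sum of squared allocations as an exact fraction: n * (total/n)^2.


Step 1: Each agent's share = 373/4
Step 2: Square of each share = (373/4)^2 = 139129/16
Step 3: Sum of squares = 4 * 139129/16 = 139129/4

139129/4


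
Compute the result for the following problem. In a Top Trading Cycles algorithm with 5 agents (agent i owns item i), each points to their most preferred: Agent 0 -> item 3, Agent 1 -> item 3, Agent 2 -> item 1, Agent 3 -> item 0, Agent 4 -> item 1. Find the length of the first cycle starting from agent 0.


Step 1: Trace the pointer graph from agent 0: 0 -> 3 -> 0
Step 2: A cycle is detected when we revisit agent 0
Step 3: The cycle is: 0 -> 3 -> 0
Step 4: Cycle length = 2

2


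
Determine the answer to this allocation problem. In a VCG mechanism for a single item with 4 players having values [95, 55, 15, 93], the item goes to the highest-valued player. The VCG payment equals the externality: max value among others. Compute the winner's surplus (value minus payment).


Step 1: The winner is the agent with the highest value: agent 0 with value 95
Step 2: Values of other agents: [55, 15, 93]
Step 3: VCG payment = max of others' values = 93
Step 4: Surplus = 95 - 93 = 2

2


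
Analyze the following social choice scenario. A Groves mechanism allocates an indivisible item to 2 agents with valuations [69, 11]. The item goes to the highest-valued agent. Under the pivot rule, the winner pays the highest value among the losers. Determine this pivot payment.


Step 1: The efficient winner is agent 0 with value 69
Step 2: Other agents' values: [11]
Step 3: Pivot payment = max(others) = 11
Step 4: The winner pays 11

11


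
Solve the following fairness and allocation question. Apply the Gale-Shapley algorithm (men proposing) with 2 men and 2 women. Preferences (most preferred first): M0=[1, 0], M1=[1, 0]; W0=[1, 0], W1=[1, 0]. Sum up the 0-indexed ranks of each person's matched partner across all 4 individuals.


Step 1: Run Gale-Shapley (men propose, women hold best offer):
  M0 proposes to W1; she accepts
  M1 proposes to W1; she switches from M0
  M0 proposes to W0; she accepts
Step 2: Final matching: W0-M0, W1-M1
Step 3: 0-indexed ranks (man's rank of his match, then woman's): 1 + 1 + 0 + 0
Step 4: Total rank sum = 2

2


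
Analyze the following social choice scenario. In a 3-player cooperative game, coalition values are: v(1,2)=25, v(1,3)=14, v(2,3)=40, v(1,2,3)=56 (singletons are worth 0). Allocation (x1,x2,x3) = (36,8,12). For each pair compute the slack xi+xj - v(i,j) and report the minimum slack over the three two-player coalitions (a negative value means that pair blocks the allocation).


Step 1: Slack for coalition (1,2): x1+x2 - v12 = 44 - 25 = 19
Step 2: Slack for coalition (1,3): x1+x3 - v13 = 48 - 14 = 34
Step 3: Slack for coalition (2,3): x2+x3 - v23 = 20 - 40 = -20
Step 4: Minimum slack = min(19, 34, -20) = -20, attained by (2,3); coalition (2,3) can block (slack < 0), so the allocation is not in the core

-20


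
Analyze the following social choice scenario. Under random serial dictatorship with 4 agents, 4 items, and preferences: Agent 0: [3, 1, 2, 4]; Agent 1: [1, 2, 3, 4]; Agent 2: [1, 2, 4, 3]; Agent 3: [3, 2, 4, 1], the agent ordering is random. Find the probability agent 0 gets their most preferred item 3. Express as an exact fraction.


Step 1: Agent 0 wants item 3
Step 2: There are 24 possible orderings of agents
Step 3: In 12 orderings, agent 0 gets item 3
Step 4: Probability = 12/24 = 1/2

1/2


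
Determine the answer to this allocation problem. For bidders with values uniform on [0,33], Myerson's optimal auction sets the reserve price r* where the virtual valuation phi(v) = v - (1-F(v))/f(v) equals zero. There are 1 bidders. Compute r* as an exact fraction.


Step 1: For U[0,33], F(v) = v/33 and f(v) = 1/33
Step 2: phi(v) = v - (1 - v/33)/(1/33) = v - (33 - v) = 2v - 33
Step 3: Set phi(r*) = 0: 2r* - 33 = 0
Step 4: r* = 33/2 (the number of bidders n = 1 does not enter)

33/2
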